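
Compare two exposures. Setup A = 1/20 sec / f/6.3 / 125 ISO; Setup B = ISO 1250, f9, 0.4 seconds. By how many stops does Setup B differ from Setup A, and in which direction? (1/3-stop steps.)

5 1/3 stops brighter

Aperture: f/6.3 → f/7.1 → f/8 → f/9 — 1 stop stopped down (darker).
Shutter speed: 1/20 → 1/15 → 1/13 → 1/10 → 1/8 → 1/6 → 1/5 → 1/4 → 0.3 → 0.4 — 3 stops slower (brighter).
ISO: 125 → 160 → 200 → 250 → 320 → 400 → 500 → 640 → 800 → 1000 → 1250 — 3 1/3 stops higher (brighter).
Net: −1 +3 +3 1/3 = +5 1/3 stops.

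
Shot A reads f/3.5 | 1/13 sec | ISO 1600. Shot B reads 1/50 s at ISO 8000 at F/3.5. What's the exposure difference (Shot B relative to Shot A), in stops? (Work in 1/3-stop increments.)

1/3 stop brighter

Aperture: unchanged.
Shutter speed: 1/13 → 1/15 → 1/20 → 1/25 → 1/30 → 1/40 → 1/50 — 2 stops shorter (darker).
ISO: 1600 → 2000 → 2500 → 3200 → 4000 → 5000 → 6400 → 8000 — 2 1/3 stops raised (brighter).
Net: −2 +2 1/3 = +1/3 stops.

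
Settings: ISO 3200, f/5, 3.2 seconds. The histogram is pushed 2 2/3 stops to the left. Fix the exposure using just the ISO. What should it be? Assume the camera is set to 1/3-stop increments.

ISO 20000

Underexposed by 2 2/3 stops → need 2 2/3 stops brighter.
ISO: 3200 → 4000 → 5000 → 6400 → 8000 → 10000 → 12800 → 16000 → 20000.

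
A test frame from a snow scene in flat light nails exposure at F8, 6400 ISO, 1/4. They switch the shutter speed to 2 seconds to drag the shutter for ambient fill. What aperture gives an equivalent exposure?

Shutter speed: 1/4 → 1/2 → 1 → 2 — 3 stops longer (brighter).
Need 3 stops darker from the aperture: f/8 → f/11 → f/16 → f/22.

f/22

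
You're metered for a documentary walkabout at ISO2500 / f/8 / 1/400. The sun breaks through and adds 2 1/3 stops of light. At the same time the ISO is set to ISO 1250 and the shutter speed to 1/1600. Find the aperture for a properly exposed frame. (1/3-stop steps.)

Scene light: 2 1/3 stops brighter.
ISO: 2500 → 2000 → 1600 → 1250 — 1 stop lower (darker).
Shutter speed: 1/400 → 1/500 → 1/640 → 1/800 → 1/1000 → 1/1250 → 1/1600 — 2 stops faster (darker).
Net so far: 2/3 stop darker. Aperture: f/8 → f/7.1 → f/6.3.

f/6.3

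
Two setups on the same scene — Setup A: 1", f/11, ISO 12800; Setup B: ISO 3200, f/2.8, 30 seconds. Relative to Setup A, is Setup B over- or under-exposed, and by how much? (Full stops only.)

Aperture: f/11 → f/8 → f/5.6 → f/4 → f/2.8 — 4 stops wider (brighter).
Shutter speed: 1 → 2 → 4 → 8 → 15 → 30 — 5 stops slower (brighter).
ISO: 12800 → 6400 → 3200 — 2 stops dropped (darker).
Net: +4 +5 −2 = +7 stops.

7 stops brighter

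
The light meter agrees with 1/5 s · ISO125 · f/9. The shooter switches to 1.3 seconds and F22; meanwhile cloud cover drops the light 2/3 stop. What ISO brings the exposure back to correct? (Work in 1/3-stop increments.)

Scene light: 2/3 stop darker.
Shutter speed: 1/5 → 1/4 → 0.3 → 0.4 → 0.5 → 0.6 → 0.8 → 1 → 1.3 — 2 2/3 stops longer (brighter).
Aperture: f/9 → f/10 → f/11 → f/13 → f/14 → f/16 → f/18 → f/20 → f/22 — 2 2/3 stops narrower (darker).
Net so far: 2/3 stop darker. ISO: 125 → 160 → 200.

ISO 200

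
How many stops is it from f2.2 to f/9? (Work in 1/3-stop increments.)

4 stops

f/2.2 → f/2.5 → f/2.8 → f/3.2 → f/3.5 → f/4 → f/4.5 → f/5 → f/5.6 → f/6.3 → f/7.1 → f/8 → f/9 — count the steps: 12 third-stops = 4 stops.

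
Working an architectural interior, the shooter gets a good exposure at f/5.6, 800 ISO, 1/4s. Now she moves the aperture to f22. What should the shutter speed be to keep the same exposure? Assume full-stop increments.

Aperture: f/5.6 → f/8 → f/11 → f/16 → f/22 — 4 stops stopped down (darker).
Need 4 stops brighter from the shutter speed: 1/4 → 1/2 → 1 → 2 → 4.

4 s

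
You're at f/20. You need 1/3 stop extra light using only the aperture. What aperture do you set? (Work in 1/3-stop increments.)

f/18

Aperture: f/20 → f/18 — 1/3 stop wider (brighter).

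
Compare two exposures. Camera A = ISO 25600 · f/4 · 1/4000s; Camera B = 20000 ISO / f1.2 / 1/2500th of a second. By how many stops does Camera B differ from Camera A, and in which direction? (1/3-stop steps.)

Aperture: f/4 → f/3.5 → f/3.2 → f/2.8 → f/2.5 → f/2.2 → f/2 → f/1.8 → f/1.6 → f/1.4 → f/1.2 — 3 1/3 stops wider (brighter).
Shutter speed: 1/4000 → 1/3200 → 1/2500 — 2/3 stop longer (brighter).
ISO: 25600 → 20000 — 1/3 stop dropped (darker).
Net: +3 1/3 +2/3 −1/3 = +3 2/3 stops.

3 2/3 stops brighter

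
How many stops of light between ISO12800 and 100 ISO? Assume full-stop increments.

12800 → 6400 → 3200 → 1600 → 800 → 400 → 200 → 100 — count the steps: 7 stops.

7 stops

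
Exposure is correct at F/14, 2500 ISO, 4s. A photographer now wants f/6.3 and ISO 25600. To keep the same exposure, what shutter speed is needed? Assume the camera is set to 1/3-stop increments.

Aperture: f/14 → f/13 → f/11 → f/10 → f/9 → f/8 → f/7.1 → f/6.3 — 2 1/3 stops opened up (brighter).
ISO: 2500 → 3200 → 4000 → 5000 → 6400 → 8000 → 10000 → 12800 → 16000 → 20000 → 25600 — 3 1/3 stops higher (brighter).
Net change so far: 5 2/3 stops brighter. Offset with the shutter speed: 4 → 3.2 → 2.5 → 2 → 1.6 → 1.3 → 1 → 0.8 → 0.6 → 0.5 → 0.4 → 0.3 → 1/4 → 1/5 → 1/6 → 1/8 → 1/10 → 1/13.

1/13s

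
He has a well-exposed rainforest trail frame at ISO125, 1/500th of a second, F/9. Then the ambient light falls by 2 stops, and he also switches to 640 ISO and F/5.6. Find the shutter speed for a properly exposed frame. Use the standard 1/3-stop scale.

Scene light: 2 stops darker.
ISO: 125 → 160 → 200 → 250 → 320 → 400 → 500 → 640 — 2 1/3 stops higher (brighter).
Aperture: f/9 → f/8 → f/7.1 → f/6.3 → f/5.6 — 1 1/3 stops opened up (brighter).
Net so far: 1 2/3 stops brighter. Shutter speed: 1/500 → 1/640 → 1/800 → 1/1000 → 1/1250 → 1/1600.

1/1600s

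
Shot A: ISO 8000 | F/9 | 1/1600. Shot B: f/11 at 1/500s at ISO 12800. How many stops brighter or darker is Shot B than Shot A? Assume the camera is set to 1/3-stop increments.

Aperture: f/9 → f/10 → f/11 — 2/3 stop smaller aperture (darker).
Shutter speed: 1/1600 → 1/1250 → 1/1000 → 1/800 → 1/640 → 1/500 — 1 2/3 stops longer (brighter).
ISO: 8000 → 10000 → 12800 — 2/3 stop higher (brighter).
Net: −2/3 +1 2/3 +2/3 = +1 2/3 stops.

1 2/3 stops brighter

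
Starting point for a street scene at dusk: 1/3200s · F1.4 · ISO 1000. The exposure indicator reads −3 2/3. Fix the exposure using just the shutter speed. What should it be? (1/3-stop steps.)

1/250s

Underexposed by 3 2/3 stops → need 3 2/3 stops brighter.
Shutter speed: 1/3200 → 1/2500 → 1/2000 → 1/1600 → 1/1250 → 1/1000 → 1/800 → 1/640 → 1/500 → 1/400 → 1/320 → 1/250.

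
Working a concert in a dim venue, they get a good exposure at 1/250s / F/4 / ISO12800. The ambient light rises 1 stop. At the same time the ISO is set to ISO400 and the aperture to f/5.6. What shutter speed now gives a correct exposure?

1/8s

Scene light: 1 stop brighter.
ISO: 12800 → 6400 → 3200 → 1600 → 800 → 400 — 5 stops lower (darker).
Aperture: f/4 → f/5.6 — 1 stop smaller aperture (darker).
Net so far: 5 stops darker. Shutter speed: 1/250 → 1/125 → 1/60 → 1/30 → 1/15 → 1/8.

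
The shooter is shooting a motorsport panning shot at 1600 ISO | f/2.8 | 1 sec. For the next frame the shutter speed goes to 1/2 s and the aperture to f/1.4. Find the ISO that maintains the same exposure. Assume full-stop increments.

Shutter speed: 1 → 1/2 — 1 stop faster (darker).
Aperture: f/2.8 → f/2 → f/1.4 — 2 stops opened up (brighter).
Net change so far: 1 stop brighter. Offset with the ISO: 1600 → 800.

ISO 800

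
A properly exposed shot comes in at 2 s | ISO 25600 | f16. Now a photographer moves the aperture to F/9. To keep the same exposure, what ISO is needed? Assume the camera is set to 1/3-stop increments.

ISO 8000

Aperture: f/16 → f/14 → f/13 → f/11 → f/10 → f/9 — 1 2/3 stops opened up (brighter).
Need 1 2/3 stops darker from the ISO: 25600 → 20000 → 16000 → 12800 → 10000 → 8000.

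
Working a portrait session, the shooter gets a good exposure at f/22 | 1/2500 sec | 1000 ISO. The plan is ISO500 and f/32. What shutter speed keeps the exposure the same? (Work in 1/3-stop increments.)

1/640s

ISO: 1000 → 800 → 640 → 500 — 1 stop dropped (darker).
Aperture: f/22 → f/25 → f/29 → f/32 — 1 stop narrower (darker).
Net change so far: 2 stops darker. Offset with the shutter speed: 1/2500 → 1/2000 → 1/1600 → 1/1250 → 1/1000 → 1/800 → 1/640.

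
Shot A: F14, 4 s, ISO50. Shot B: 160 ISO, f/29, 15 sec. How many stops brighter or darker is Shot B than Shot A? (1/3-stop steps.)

Aperture: f/14 → f/16 → f/18 → f/20 → f/22 → f/25 → f/29 — 2 stops narrower (darker).
Shutter speed: 4 → 5 → 6 → 8 → 10 → 13 → 15 — 2 stops slower (brighter).
ISO: 50 → 64 → 80 → 100 → 125 → 160 — 1 2/3 stops raised (brighter).
Net: −2 +2 +1 2/3 = +1 2/3 stops.

1 2/3 stops brighter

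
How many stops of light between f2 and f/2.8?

1 stop

f/2 → f/2.8 — count the steps: 1 stop.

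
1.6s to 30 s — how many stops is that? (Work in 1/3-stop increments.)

1.6 → 2 → 2.5 → 3.2 → 4 → 5 → 6 → 8 → 10 → 13 → 15 → 20 → 25 → 30 — count the steps: 13 third-stops = 4 1/3 stops.

4 1/3 stops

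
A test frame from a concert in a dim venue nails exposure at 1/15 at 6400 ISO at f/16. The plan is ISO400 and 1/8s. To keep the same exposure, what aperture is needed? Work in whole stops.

f/5.6

ISO: 6400 → 3200 → 1600 → 800 → 400 — 4 stops lower (darker).
Shutter speed: 1/15 → 1/8 — 1 stop slower (brighter).
Net change so far: 3 stops darker. Offset with the aperture: f/16 → f/11 → f/8 → f/5.6.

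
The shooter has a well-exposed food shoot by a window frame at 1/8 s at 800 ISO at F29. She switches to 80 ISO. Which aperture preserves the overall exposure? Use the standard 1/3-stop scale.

f/9

ISO: 800 → 640 → 500 → 400 → 320 → 250 → 200 → 160 → 125 → 100 → 80 — 3 1/3 stops lower (darker).
Need 3 1/3 stops brighter from the aperture: f/29 → f/25 → f/22 → f/20 → f/18 → f/16 → f/14 → f/13 → f/11 → f/10 → f/9.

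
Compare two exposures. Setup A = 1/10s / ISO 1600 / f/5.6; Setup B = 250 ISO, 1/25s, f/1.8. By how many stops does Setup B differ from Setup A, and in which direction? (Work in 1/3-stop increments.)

Aperture: f/5.6 → f/5 → f/4.5 → f/4 → f/3.5 → f/3.2 → f/2.8 → f/2.5 → f/2.2 → f/2 → f/1.8 — 3 1/3 stops larger aperture (brighter).
Shutter speed: 1/10 → 1/13 → 1/15 → 1/20 → 1/25 — 1 1/3 stops faster (darker).
ISO: 1600 → 1250 → 1000 → 800 → 640 → 500 → 400 → 320 → 250 — 2 2/3 stops dropped (darker).
Net: +3 1/3 −1 1/3 −2 2/3 = −2/3 stops.

2/3 stop darker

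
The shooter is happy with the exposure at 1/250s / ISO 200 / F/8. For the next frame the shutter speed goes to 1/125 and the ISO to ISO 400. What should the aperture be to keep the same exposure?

f/16

Shutter speed: 1/250 → 1/125 — 1 stop longer (brighter).
ISO: 200 → 400 — 1 stop higher (brighter).
Net change so far: 2 stops brighter. Offset with the aperture: f/8 → f/11 → f/16.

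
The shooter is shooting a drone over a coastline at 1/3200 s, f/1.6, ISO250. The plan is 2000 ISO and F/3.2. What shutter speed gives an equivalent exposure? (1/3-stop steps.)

1/6400s

ISO: 250 → 320 → 400 → 500 → 640 → 800 → 1000 → 1250 → 1600 → 2000 — 3 stops higher (brighter).
Aperture: f/1.6 → f/1.8 → f/2 → f/2.2 → f/2.5 → f/2.8 → f/3.2 — 2 stops narrower (darker).
Net change so far: 1 stop brighter. Offset with the shutter speed: 1/3200 → 1/4000 → 1/5000 → 1/6400.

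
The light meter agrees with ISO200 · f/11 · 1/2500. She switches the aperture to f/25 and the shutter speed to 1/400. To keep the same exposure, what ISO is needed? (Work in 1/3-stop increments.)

Aperture: f/11 → f/13 → f/14 → f/16 → f/18 → f/20 → f/22 → f/25 — 2 1/3 stops smaller aperture (darker).
Shutter speed: 1/2500 → 1/2000 → 1/1600 → 1/1250 → 1/1000 → 1/800 → 1/640 → 1/500 → 1/400 — 2 2/3 stops slower (brighter).
Net change so far: 1/3 stop brighter. Offset with the ISO: 200 → 160.

ISO 160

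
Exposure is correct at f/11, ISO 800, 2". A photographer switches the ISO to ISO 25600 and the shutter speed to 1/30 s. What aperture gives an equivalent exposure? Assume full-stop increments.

f/8

ISO: 800 → 1600 → 3200 → 6400 → 12800 → 25600 — 5 stops raised (brighter).
Shutter speed: 2 → 1 → 1/2 → 1/4 → 1/8 → 1/15 → 1/30 — 6 stops faster (darker).
Net change so far: 1 stop darker. Offset with the aperture: f/11 → f/8.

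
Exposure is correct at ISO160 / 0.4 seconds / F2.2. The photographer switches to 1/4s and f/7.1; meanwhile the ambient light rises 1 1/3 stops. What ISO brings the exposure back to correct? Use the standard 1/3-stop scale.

ISO 1000

Scene light: 1 1/3 stops brighter.
Shutter speed: 0.4 → 0.3 → 1/4 — 2/3 stop faster (darker).
Aperture: f/2.2 → f/2.5 → f/2.8 → f/3.2 → f/3.5 → f/4 → f/4.5 → f/5 → f/5.6 → f/6.3 → f/7.1 — 3 1/3 stops narrower (darker).
Net so far: 2 2/3 stops darker. ISO: 160 → 200 → 250 → 320 → 400 → 500 → 640 → 800 → 1000.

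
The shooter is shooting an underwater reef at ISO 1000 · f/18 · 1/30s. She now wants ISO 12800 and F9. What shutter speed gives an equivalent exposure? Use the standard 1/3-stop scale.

ISO: 1000 → 1250 → 1600 → 2000 → 2500 → 3200 → 4000 → 5000 → 6400 → 8000 → 10000 → 12800 — 3 2/3 stops higher (brighter).
Aperture: f/18 → f/16 → f/14 → f/13 → f/11 → f/10 → f/9 — 2 stops larger aperture (brighter).
Net change so far: 5 2/3 stops brighter. Offset with the shutter speed: 1/30 → 1/40 → 1/50 → 1/60 → 1/80 → 1/100 → 1/125 → 1/160 → 1/200 → 1/250 → 1/320 → 1/400 → 1/500 → 1/640 → 1/800 → 1/1000 → 1/1250 → 1/1600.

1/1600s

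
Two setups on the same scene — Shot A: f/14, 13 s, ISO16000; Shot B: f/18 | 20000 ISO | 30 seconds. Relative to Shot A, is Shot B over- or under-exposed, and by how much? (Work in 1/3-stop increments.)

Aperture: f/14 → f/16 → f/18 — 2/3 stop stopped down (darker).
Shutter speed: 13 → 15 → 20 → 25 → 30 — 1 1/3 stops slower (brighter).
ISO: 16000 → 20000 — 1/3 stop higher (brighter).
Net: −2/3 +1 1/3 +1/3 = +1 stop.

1 stop brighter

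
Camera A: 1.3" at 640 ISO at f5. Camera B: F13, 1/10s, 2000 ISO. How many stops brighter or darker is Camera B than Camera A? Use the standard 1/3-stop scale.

Aperture: f/5 → f/5.6 → f/6.3 → f/7.1 → f/8 → f/9 → f/10 → f/11 → f/13 — 2 2/3 stops stopped down (darker).
Shutter speed: 1.3 → 1 → 0.8 → 0.6 → 0.5 → 0.4 → 0.3 → 1/4 → 1/5 → 1/6 → 1/8 → 1/10 — 3 2/3 stops shorter (darker).
ISO: 640 → 800 → 1000 → 1250 → 1600 → 2000 — 1 2/3 stops higher (brighter).
Net: −2 2/3 −3 2/3 +1 2/3 = −4 2/3 stops.

4 2/3 stops darker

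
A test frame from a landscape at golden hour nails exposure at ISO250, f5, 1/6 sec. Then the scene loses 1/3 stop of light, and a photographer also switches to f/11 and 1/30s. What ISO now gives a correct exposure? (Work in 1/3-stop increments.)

Scene light: 1/3 stop darker.
Aperture: f/5 → f/5.6 → f/6.3 → f/7.1 → f/8 → f/9 → f/10 → f/11 — 2 1/3 stops narrower (darker).
Shutter speed: 1/6 → 1/8 → 1/10 → 1/13 → 1/15 → 1/20 → 1/25 → 1/30 — 2 1/3 stops shorter (darker).
Net so far: 5 stops darker. ISO: 250 → 320 → 400 → 500 → 640 → 800 → 1000 → 1250 → 1600 → 2000 → 2500 → 3200 → 4000 → 5000 → 6400 → 8000.

ISO 8000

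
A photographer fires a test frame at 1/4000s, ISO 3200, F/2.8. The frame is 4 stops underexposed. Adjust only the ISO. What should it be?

ISO 51200

Underexposed by 4 stops → need 4 stops brighter.
ISO: 3200 → 6400 → 12800 → 25600 → 51200.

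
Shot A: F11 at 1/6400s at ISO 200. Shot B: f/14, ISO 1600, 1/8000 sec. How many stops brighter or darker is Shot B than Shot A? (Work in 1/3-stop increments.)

Aperture: f/11 → f/13 → f/14 — 2/3 stop narrower (darker).
Shutter speed: 1/6400 → 1/8000 — 1/3 stop shorter (darker).
ISO: 200 → 250 → 320 → 400 → 500 → 640 → 800 → 1000 → 1250 → 1600 — 3 stops raised (brighter).
Net: −2/3 −1/3 +3 = +2 stops.

2 stops brighter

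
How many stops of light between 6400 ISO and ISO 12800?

6400 → 12800 — count the steps: 1 stop.

1 stop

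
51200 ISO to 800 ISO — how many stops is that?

6 stops

51200 → 25600 → 12800 → 6400 → 3200 → 1600 → 800 — count the steps: 6 stops.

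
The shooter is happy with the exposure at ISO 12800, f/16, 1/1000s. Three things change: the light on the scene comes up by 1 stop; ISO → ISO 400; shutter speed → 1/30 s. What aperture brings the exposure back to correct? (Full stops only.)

Scene light: 1 stop brighter.
ISO: 12800 → 6400 → 3200 → 1600 → 800 → 400 — 5 stops dropped (darker).
Shutter speed: 1/1000 → 1/500 → 1/250 → 1/125 → 1/60 → 1/30 — 5 stops slower (brighter).
Net so far: 1 stop brighter. Aperture: f/16 → f/22.

f/22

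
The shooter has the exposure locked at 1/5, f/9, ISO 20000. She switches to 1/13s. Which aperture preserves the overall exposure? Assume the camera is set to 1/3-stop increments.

Shutter speed: 1/5 → 1/6 → 1/8 → 1/10 → 1/13 — 1 1/3 stops faster (darker).
Need 1 1/3 stops brighter from the aperture: f/9 → f/8 → f/7.1 → f/6.3 → f/5.6.

f/5.6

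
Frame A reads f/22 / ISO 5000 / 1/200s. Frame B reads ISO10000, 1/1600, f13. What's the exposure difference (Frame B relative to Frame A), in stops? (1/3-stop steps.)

Aperture: f/22 → f/20 → f/18 → f/16 → f/14 → f/13 — 1 2/3 stops opened up (brighter).
Shutter speed: 1/200 → 1/250 → 1/320 → 1/400 → 1/500 → 1/640 → 1/800 → 1/1000 → 1/1250 → 1/1600 — 3 stops shorter (darker).
ISO: 5000 → 6400 → 8000 → 10000 — 1 stop higher (brighter).
Net: +1 2/3 −3 +1 = −1/3 stops.

1/3 stop darker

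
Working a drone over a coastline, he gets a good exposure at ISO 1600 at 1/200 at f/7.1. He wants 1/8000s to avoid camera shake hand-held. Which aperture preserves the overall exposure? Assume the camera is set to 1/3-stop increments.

f/1.1

Shutter speed: 1/200 → 1/250 → 1/320 → 1/400 → 1/500 → 1/640 → 1/800 → 1/1000 → 1/1250 → 1/1600 → 1/2000 → 1/2500 → 1/3200 → 1/4000 → 1/5000 → 1/6400 → 1/8000 — 5 1/3 stops faster (darker).
Need 5 1/3 stops brighter from the aperture: f/7.1 → f/6.3 → f/5.6 → f/5 → f/4.5 → f/4 → f/3.5 → f/3.2 → f/2.8 → f/2.5 → f/2.2 → f/2 → f/1.8 → f/1.6 → f/1.4 → f/1.2 → f/1.1.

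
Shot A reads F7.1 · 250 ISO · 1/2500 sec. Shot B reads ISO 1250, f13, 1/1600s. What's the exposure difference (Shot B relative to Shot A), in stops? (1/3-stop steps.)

1 1/3 stops brighter

Aperture: f/7.1 → f/8 → f/9 → f/10 → f/11 → f/13 — 1 2/3 stops narrower (darker).
Shutter speed: 1/2500 → 1/2000 → 1/1600 — 2/3 stop longer (brighter).
ISO: 250 → 320 → 400 → 500 → 640 → 800 → 1000 → 1250 — 2 1/3 stops higher (brighter).
Net: −1 2/3 +2/3 +2 1/3 = +1 1/3 stops.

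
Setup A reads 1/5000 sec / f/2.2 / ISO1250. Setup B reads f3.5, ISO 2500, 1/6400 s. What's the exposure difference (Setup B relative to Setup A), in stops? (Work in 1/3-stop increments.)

Aperture: f/2.2 → f/2.5 → f/2.8 → f/3.2 → f/3.5 — 1 1/3 stops smaller aperture (darker).
Shutter speed: 1/5000 → 1/6400 — 1/3 stop faster (darker).
ISO: 1250 → 1600 → 2000 → 2500 — 1 stop higher (brighter).
Net: −1 1/3 −1/3 +1 = −2/3 stops.

2/3 stop darker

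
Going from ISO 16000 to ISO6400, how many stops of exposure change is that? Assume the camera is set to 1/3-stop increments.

1 1/3 stops

16000 → 12800 → 10000 → 8000 → 6400 — count the steps: 4 third-stops = 1 1/3 stops.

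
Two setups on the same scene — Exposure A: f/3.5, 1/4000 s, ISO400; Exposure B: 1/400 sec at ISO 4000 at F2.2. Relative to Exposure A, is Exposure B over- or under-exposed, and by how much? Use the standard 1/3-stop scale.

8 stops brighter

Aperture: f/3.5 → f/3.2 → f/2.8 → f/2.5 → f/2.2 — 1 1/3 stops wider (brighter).
Shutter speed: 1/4000 → 1/3200 → 1/2500 → 1/2000 → 1/1600 → 1/1250 → 1/1000 → 1/800 → 1/640 → 1/500 → 1/400 — 3 1/3 stops slower (brighter).
ISO: 400 → 500 → 640 → 800 → 1000 → 1250 → 1600 → 2000 → 2500 → 3200 → 4000 — 3 1/3 stops raised (brighter).
Net: +1 1/3 +3 1/3 +3 1/3 = +8 stops.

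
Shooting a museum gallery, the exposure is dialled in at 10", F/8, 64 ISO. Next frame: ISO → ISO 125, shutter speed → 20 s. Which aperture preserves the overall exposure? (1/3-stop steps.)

ISO: 64 → 80 → 100 → 125 — 1 stop higher (brighter).
Shutter speed: 10 → 13 → 15 → 20 — 1 stop longer (brighter).
Net change so far: 2 stops brighter. Offset with the aperture: f/8 → f/9 → f/10 → f/11 → f/13 → f/14 → f/16.

f/16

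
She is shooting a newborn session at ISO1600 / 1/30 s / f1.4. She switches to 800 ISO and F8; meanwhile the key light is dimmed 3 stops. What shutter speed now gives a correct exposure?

Scene light: 3 stops darker.
ISO: 1600 → 800 — 1 stop dropped (darker).
Aperture: f/1.4 → f/2 → f/2.8 → f/4 → f/5.6 → f/8 — 5 stops smaller aperture (darker).
Net so far: 9 stops darker. Shutter speed: 1/30 → 1/15 → 1/8 → 1/4 → 1/2 → 1 → 2 → 4 → 8 → 15.

15 s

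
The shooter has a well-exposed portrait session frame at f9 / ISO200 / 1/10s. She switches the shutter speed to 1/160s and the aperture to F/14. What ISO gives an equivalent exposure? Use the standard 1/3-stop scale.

ISO 8000

Shutter speed: 1/10 → 1/13 → 1/15 → 1/20 → 1/25 → 1/30 → 1/40 → 1/50 → 1/60 → 1/80 → 1/100 → 1/125 → 1/160 — 4 stops shorter (darker).
Aperture: f/9 → f/10 → f/11 → f/13 → f/14 — 1 1/3 stops smaller aperture (darker).
Net change so far: 5 1/3 stops darker. Offset with the ISO: 200 → 250 → 320 → 400 → 500 → 640 → 800 → 1000 → 1250 → 1600 → 2000 → 2500 → 3200 → 4000 → 5000 → 6400 → 8000.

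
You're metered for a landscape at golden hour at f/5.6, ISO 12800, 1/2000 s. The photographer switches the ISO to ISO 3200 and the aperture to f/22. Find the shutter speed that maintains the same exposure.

ISO: 12800 → 6400 → 3200 — 2 stops dropped (darker).
Aperture: f/5.6 → f/8 → f/11 → f/16 → f/22 — 4 stops smaller aperture (darker).
Net change so far: 6 stops darker. Offset with the shutter speed: 1/2000 → 1/1000 → 1/500 → 1/250 → 1/125 → 1/60 → 1/30.

1/30s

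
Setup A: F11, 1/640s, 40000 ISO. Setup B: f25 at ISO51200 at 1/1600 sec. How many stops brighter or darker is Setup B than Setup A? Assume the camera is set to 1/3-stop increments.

3 1/3 stops darker

Aperture: f/11 → f/13 → f/14 → f/16 → f/18 → f/20 → f/22 → f/25 — 2 1/3 stops narrower (darker).
Shutter speed: 1/640 → 1/800 → 1/1000 → 1/1250 → 1/1600 — 1 1/3 stops faster (darker).
ISO: 40000 → 51200 — 1/3 stop raised (brighter).
Net: −2 1/3 −1 1/3 +1/3 = −3 1/3 stops.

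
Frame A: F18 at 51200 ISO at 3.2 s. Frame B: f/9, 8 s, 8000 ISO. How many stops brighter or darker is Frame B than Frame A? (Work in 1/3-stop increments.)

Aperture: f/18 → f/16 → f/14 → f/13 → f/11 → f/10 → f/9 — 2 stops opened up (brighter).
Shutter speed: 3.2 → 4 → 5 → 6 → 8 — 1 1/3 stops slower (brighter).
ISO: 51200 → 40000 → 32000 → 25600 → 20000 → 16000 → 12800 → 10000 → 8000 — 2 2/3 stops dropped (darker).
Net: +2 +1 1/3 −2 2/3 = +2/3 stops.

2/3 stop brighter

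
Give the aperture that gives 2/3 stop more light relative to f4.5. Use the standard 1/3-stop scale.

Aperture: f/4.5 → f/4 → f/3.5 — 2/3 stop wider (brighter).

f/3.5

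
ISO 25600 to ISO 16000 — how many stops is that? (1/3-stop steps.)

25600 → 20000 → 16000 — count the steps: 2 third-stops = 2/3 stop.

2/3 stop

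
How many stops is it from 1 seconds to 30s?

5 stops

1 → 2 → 4 → 8 → 15 → 30 — count the steps: 5 stops.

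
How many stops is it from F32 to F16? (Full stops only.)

2 stops

f/32 → f/22 → f/16 — count the steps: 2 stops.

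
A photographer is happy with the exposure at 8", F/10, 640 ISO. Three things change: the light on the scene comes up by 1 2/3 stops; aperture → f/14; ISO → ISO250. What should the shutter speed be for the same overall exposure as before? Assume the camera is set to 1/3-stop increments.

Scene light: 1 2/3 stops brighter.
Aperture: f/10 → f/11 → f/13 → f/14 — 1 stop stopped down (darker).
ISO: 640 → 500 → 400 → 320 → 250 — 1 1/3 stops lower (darker).
Net so far: 2/3 stop darker. Shutter speed: 8 → 10 → 13.

13 s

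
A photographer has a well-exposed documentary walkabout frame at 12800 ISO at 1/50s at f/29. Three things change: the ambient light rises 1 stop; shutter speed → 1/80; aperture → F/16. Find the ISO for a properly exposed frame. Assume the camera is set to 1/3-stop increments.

Scene light: 1 stop brighter.
Shutter speed: 1/50 → 1/60 → 1/80 — 2/3 stop shorter (darker).
Aperture: f/29 → f/25 → f/22 → f/20 → f/18 → f/16 — 1 2/3 stops wider (brighter).
Net so far: 2 stops brighter. ISO: 12800 → 10000 → 8000 → 6400 → 5000 → 4000 → 3200.

ISO 3200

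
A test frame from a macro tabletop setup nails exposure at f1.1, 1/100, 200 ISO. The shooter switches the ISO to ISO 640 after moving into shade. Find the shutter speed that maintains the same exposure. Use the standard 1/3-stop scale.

ISO: 200 → 250 → 320 → 400 → 500 → 640 — 1 2/3 stops higher (brighter).
Need 1 2/3 stops darker from the shutter speed: 1/100 → 1/125 → 1/160 → 1/200 → 1/250 → 1/320.

1/320s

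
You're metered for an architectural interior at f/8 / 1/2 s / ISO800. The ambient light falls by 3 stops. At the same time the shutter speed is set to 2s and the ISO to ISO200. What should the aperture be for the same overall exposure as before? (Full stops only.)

f/2.8

Scene light: 3 stops darker.
Shutter speed: 1/2 → 1 → 2 — 2 stops slower (brighter).
ISO: 800 → 400 → 200 — 2 stops lower (darker).
Net so far: 3 stops darker. Aperture: f/8 → f/5.6 → f/4 → f/2.8.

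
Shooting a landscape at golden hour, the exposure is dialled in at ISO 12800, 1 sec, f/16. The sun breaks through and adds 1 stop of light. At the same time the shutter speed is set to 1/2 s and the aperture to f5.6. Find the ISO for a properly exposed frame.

Scene light: 1 stop brighter.
Shutter speed: 1 → 1/2 — 1 stop shorter (darker).
Aperture: f/16 → f/11 → f/8 → f/5.6 — 3 stops larger aperture (brighter).
Net so far: 3 stops brighter. ISO: 12800 → 6400 → 3200 → 1600.

ISO 1600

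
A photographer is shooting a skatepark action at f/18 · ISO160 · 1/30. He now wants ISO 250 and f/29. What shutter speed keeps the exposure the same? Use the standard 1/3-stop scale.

1/20s

ISO: 160 → 200 → 250 — 2/3 stop higher (brighter).
Aperture: f/18 → f/20 → f/22 → f/25 → f/29 — 1 1/3 stops smaller aperture (darker).
Net change so far: 2/3 stop darker. Offset with the shutter speed: 1/30 → 1/25 → 1/20.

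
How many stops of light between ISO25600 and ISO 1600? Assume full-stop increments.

25600 → 12800 → 6400 → 3200 → 1600 — count the steps: 4 stops.

4 stops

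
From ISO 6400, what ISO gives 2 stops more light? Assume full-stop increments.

ISO 25600

ISO: 6400 → 12800 → 25600 — 2 stops higher (brighter).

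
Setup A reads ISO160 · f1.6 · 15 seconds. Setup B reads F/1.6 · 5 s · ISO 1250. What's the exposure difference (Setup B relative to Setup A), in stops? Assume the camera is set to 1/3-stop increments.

Aperture: unchanged.
Shutter speed: 15 → 13 → 10 → 8 → 6 → 5 — 1 2/3 stops shorter (darker).
ISO: 160 → 200 → 250 → 320 → 400 → 500 → 640 → 800 → 1000 → 1250 — 3 stops higher (brighter).
Net: −1 2/3 +3 = +1 1/3 stops.

1 1/3 stops brighter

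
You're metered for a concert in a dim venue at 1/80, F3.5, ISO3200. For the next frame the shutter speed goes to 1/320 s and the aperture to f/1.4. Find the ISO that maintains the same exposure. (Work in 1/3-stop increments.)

ISO 2000

Shutter speed: 1/80 → 1/100 → 1/125 → 1/160 → 1/200 → 1/250 → 1/320 — 2 stops shorter (darker).
Aperture: f/3.5 → f/3.2 → f/2.8 → f/2.5 → f/2.2 → f/2 → f/1.8 → f/1.6 → f/1.4 — 2 2/3 stops wider (brighter).
Net change so far: 2/3 stop brighter. Offset with the ISO: 3200 → 2500 → 2000.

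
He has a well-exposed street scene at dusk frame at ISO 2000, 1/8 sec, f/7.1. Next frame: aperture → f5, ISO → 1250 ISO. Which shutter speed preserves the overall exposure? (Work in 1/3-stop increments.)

1/10s

Aperture: f/7.1 → f/6.3 → f/5.6 → f/5 — 1 stop wider (brighter).
ISO: 2000 → 1600 → 1250 — 2/3 stop lower (darker).
Net change so far: 1/3 stop brighter. Offset with the shutter speed: 1/8 → 1/10.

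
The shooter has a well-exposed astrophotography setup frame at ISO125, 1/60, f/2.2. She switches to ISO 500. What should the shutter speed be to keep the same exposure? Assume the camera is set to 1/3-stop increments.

1/250s

ISO: 125 → 160 → 200 → 250 → 320 → 400 → 500 — 2 stops higher (brighter).
Need 2 stops darker from the shutter speed: 1/60 → 1/80 → 1/100 → 1/125 → 1/160 → 1/200 → 1/250.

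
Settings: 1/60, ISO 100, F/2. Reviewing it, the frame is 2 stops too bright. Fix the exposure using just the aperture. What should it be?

Overexposed by 2 stops → need 2 stops darker.
Aperture: f/2 → f/2.8 → f/4.

f/4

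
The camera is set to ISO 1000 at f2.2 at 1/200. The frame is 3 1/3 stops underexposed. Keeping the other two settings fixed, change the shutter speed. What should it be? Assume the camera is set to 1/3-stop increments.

1/20s

Underexposed by 3 1/3 stops → need 3 1/3 stops brighter.
Shutter speed: 1/200 → 1/160 → 1/125 → 1/100 → 1/80 → 1/60 → 1/50 → 1/40 → 1/30 → 1/25 → 1/20.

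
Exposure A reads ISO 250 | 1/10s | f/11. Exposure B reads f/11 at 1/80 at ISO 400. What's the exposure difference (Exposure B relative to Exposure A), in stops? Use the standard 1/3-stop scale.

2 1/3 stops darker

Aperture: unchanged.
Shutter speed: 1/10 → 1/13 → 1/15 → 1/20 → 1/25 → 1/30 → 1/40 → 1/50 → 1/60 → 1/80 — 3 stops shorter (darker).
ISO: 250 → 320 → 400 — 2/3 stop raised (brighter).
Net: −3 +2/3 = −2 1/3 stops.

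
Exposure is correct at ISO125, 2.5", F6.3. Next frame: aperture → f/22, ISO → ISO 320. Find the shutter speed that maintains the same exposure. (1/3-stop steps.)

13 s

Aperture: f/6.3 → f/7.1 → f/8 → f/9 → f/10 → f/11 → f/13 → f/14 → f/16 → f/18 → f/20 → f/22 — 3 2/3 stops narrower (darker).
ISO: 125 → 160 → 200 → 250 → 320 — 1 1/3 stops higher (brighter).
Net change so far: 2 1/3 stops darker. Offset with the shutter speed: 2.5 → 3.2 → 4 → 5 → 6 → 8 → 10 → 13.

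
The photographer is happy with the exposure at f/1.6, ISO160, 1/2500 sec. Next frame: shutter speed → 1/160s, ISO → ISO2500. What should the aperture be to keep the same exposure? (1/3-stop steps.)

Shutter speed: 1/2500 → 1/2000 → 1/1600 → 1/1250 → 1/1000 → 1/800 → 1/640 → 1/500 → 1/400 → 1/320 → 1/250 → 1/200 → 1/160 — 4 stops longer (brighter).
ISO: 160 → 200 → 250 → 320 → 400 → 500 → 640 → 800 → 1000 → 1250 → 1600 → 2000 → 2500 — 4 stops raised (brighter).
Net change so far: 8 stops brighter. Offset with the aperture: f/1.6 → f/1.8 → f/2 → f/2.2 → f/2.5 → f/2.8 → f/3.2 → f/3.5 → f/4 → f/4.5 → f/5 → f/5.6 → f/6.3 → f/7.1 → f/8 → f/9 → f/10 → f/11 → f/13 → f/14 → f/16 → f/18 → f/20 → f/22 → f/25.

f/25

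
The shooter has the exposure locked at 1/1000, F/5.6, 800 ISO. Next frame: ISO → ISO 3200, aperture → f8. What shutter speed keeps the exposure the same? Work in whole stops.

ISO: 800 → 1600 → 3200 — 2 stops raised (brighter).
Aperture: f/5.6 → f/8 — 1 stop stopped down (darker).
Net change so far: 1 stop brighter. Offset with the shutter speed: 1/1000 → 1/2000.

1/2000s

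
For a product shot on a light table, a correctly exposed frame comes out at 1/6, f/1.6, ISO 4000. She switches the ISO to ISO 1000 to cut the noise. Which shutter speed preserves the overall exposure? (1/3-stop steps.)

ISO: 4000 → 3200 → 2500 → 2000 → 1600 → 1250 → 1000 — 2 stops lower (darker).
Need 2 stops brighter from the shutter speed: 1/6 → 1/5 → 1/4 → 0.3 → 0.4 → 0.5 → 0.6.

0.6 s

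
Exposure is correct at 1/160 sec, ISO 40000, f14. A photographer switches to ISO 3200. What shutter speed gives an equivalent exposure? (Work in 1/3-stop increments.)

1/13s

ISO: 40000 → 32000 → 25600 → 20000 → 16000 → 12800 → 10000 → 8000 → 6400 → 5000 → 4000 → 3200 — 3 2/3 stops lower (darker).
Need 3 2/3 stops brighter from the shutter speed: 1/160 → 1/125 → 1/100 → 1/80 → 1/60 → 1/50 → 1/40 → 1/30 → 1/25 → 1/20 → 1/15 → 1/13.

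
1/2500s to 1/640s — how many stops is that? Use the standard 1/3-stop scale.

2 stops

1/2500 → 1/2000 → 1/1600 → 1/1250 → 1/1000 → 1/800 → 1/640 — count the steps: 6 third-stops = 2 stops.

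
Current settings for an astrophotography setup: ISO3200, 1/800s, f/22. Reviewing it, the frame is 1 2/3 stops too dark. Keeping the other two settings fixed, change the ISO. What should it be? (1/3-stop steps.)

Underexposed by 1 2/3 stops → need 1 2/3 stops brighter.
ISO: 3200 → 4000 → 5000 → 6400 → 8000 → 10000.

ISO 10000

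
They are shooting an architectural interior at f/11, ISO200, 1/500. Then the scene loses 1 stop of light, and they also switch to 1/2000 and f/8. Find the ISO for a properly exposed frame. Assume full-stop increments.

Scene light: 1 stop darker.
Shutter speed: 1/500 → 1/1000 → 1/2000 — 2 stops shorter (darker).
Aperture: f/11 → f/8 — 1 stop opened up (brighter).
Net so far: 2 stops darker. ISO: 200 → 400 → 800.

ISO 800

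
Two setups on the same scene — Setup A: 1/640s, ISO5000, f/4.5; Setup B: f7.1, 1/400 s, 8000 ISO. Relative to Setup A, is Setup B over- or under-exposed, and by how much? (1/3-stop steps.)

same exposure (0 stops)

Aperture: f/4.5 → f/5 → f/5.6 → f/6.3 → f/7.1 — 1 1/3 stops narrower (darker).
Shutter speed: 1/640 → 1/500 → 1/400 — 2/3 stop longer (brighter).
ISO: 5000 → 6400 → 8000 — 2/3 stop higher (brighter).
Net: −1 1/3 +2/3 +2/3 = 0 stops.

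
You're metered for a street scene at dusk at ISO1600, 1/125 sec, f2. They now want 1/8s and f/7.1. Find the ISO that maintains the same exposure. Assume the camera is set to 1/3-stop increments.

Shutter speed: 1/125 → 1/100 → 1/80 → 1/60 → 1/50 → 1/40 → 1/30 → 1/25 → 1/20 → 1/15 → 1/13 → 1/10 → 1/8 — 4 stops longer (brighter).
Aperture: f/2 → f/2.2 → f/2.5 → f/2.8 → f/3.2 → f/3.5 → f/4 → f/4.5 → f/5 → f/5.6 → f/6.3 → f/7.1 — 3 2/3 stops stopped down (darker).
Net change so far: 1/3 stop brighter. Offset with the ISO: 1600 → 1250.

ISO 1250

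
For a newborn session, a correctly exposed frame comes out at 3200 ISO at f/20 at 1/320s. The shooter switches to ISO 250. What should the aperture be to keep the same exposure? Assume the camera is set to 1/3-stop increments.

ISO: 3200 → 2500 → 2000 → 1600 → 1250 → 1000 → 800 → 640 → 500 → 400 → 320 → 250 — 3 2/3 stops lower (darker).
Need 3 2/3 stops brighter from the aperture: f/20 → f/18 → f/16 → f/14 → f/13 → f/11 → f/10 → f/9 → f/8 → f/7.1 → f/6.3 → f/5.6.

f/5.6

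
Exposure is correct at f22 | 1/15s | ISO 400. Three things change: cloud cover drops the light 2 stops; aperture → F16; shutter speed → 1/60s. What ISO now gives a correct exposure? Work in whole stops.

Scene light: 2 stops darker.
Aperture: f/22 → f/16 — 1 stop wider (brighter).
Shutter speed: 1/15 → 1/30 → 1/60 — 2 stops shorter (darker).
Net so far: 3 stops darker. ISO: 400 → 800 → 1600 → 3200.

ISO 3200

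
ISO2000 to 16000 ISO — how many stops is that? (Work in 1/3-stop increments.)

2000 → 2500 → 3200 → 4000 → 5000 → 6400 → 8000 → 10000 → 12800 → 16000 — count the steps: 9 third-stops = 3 stops.

3 stops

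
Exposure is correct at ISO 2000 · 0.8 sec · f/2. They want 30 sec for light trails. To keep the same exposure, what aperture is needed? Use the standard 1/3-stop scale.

Shutter speed: 0.8 → 1 → 1.3 → 1.6 → 2 → 2.5 → 3.2 → 4 → 5 → 6 → 8 → 10 → 13 → 15 → 20 → 25 → 30 — 5 1/3 stops longer (brighter).
Need 5 1/3 stops darker from the aperture: f/2 → f/2.2 → f/2.5 → f/2.8 → f/3.2 → f/3.5 → f/4 → f/4.5 → f/5 → f/5.6 → f/6.3 → f/7.1 → f/8 → f/9 → f/10 → f/11 → f/13.

f/13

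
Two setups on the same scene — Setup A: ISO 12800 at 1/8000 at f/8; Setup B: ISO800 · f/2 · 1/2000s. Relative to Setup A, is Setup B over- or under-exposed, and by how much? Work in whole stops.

Aperture: f/8 → f/5.6 → f/4 → f/2.8 → f/2 — 4 stops opened up (brighter).
Shutter speed: 1/8000 → 1/4000 → 1/2000 — 2 stops longer (brighter).
ISO: 12800 → 6400 → 3200 → 1600 → 800 — 4 stops dropped (darker).
Net: +4 +2 −4 = +2 stops.

2 stops brighter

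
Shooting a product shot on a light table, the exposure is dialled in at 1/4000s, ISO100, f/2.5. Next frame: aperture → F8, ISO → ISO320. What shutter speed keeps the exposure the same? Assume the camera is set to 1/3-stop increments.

Aperture: f/2.5 → f/2.8 → f/3.2 → f/3.5 → f/4 → f/4.5 → f/5 → f/5.6 → f/6.3 → f/7.1 → f/8 — 3 1/3 stops stopped down (darker).
ISO: 100 → 125 → 160 → 200 → 250 → 320 — 1 2/3 stops raised (brighter).
Net change so far: 1 2/3 stops darker. Offset with the shutter speed: 1/4000 → 1/3200 → 1/2500 → 1/2000 → 1/1600 → 1/1250.

1/1250s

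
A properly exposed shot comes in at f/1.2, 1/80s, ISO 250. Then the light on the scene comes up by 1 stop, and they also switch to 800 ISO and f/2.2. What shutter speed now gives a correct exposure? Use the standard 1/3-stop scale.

Scene light: 1 stop brighter.
ISO: 250 → 320 → 400 → 500 → 640 → 800 — 1 2/3 stops raised (brighter).
Aperture: f/1.2 → f/1.4 → f/1.6 → f/1.8 → f/2 → f/2.2 — 1 2/3 stops narrower (darker).
Net so far: 1 stop brighter. Shutter speed: 1/80 → 1/100 → 1/125 → 1/160.

1/160s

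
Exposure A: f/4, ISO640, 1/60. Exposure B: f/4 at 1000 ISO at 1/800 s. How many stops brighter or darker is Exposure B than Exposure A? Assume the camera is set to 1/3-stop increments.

3 stops darker

Aperture: unchanged.
Shutter speed: 1/60 → 1/80 → 1/100 → 1/125 → 1/160 → 1/200 → 1/250 → 1/320 → 1/400 → 1/500 → 1/640 → 1/800 — 3 2/3 stops faster (darker).
ISO: 640 → 800 → 1000 — 2/3 stop higher (brighter).
Net: −3 2/3 +2/3 = −3 stops.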